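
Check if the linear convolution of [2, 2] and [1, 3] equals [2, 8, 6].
Recompute linear convolution of [2, 2] and [1, 3]: y[0] = 2×1 = 2; y[1] = 2×3 + 2×1 = 8; y[2] = 2×3 = 6 → [2, 8, 6]. Given [2, 8, 6] matches, so answer: Yes

Yes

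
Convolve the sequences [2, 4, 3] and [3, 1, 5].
y[0] = 2×3 = 6; y[1] = 2×1 + 4×3 = 14; y[2] = 2×5 + 4×1 + 3×3 = 23; y[3] = 4×5 + 3×1 = 23; y[4] = 3×5 = 15

[6, 14, 23, 23, 15]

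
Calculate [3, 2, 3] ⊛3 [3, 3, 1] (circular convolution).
Use y[k] = Σ_j f[j]·g[(k-j) mod 3]. y[0] = 3×3 + 2×1 + 3×3 = 20; y[1] = 3×3 + 2×3 + 3×1 = 18; y[2] = 3×1 + 2×3 + 3×3 = 18. Result: [20, 18, 18]

[20, 18, 18]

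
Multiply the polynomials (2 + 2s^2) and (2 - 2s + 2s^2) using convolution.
Ascending coefficients: a = [2, 0, 2], b = [2, -2, 2]. c[0] = 2×2 = 4; c[1] = 2×-2 + 0×2 = -4; c[2] = 2×2 + 0×-2 + 2×2 = 8; c[3] = 0×2 + 2×-2 = -4; c[4] = 2×2 = 4. Result coefficients: [4, -4, 8, -4, 4] → 4 - 4s + 8s^2 - 4s^3 + 4s^4

4 - 4s + 8s^2 - 4s^3 + 4s^4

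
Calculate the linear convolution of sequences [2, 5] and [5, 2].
y[0] = 2×5 = 10; y[1] = 2×2 + 5×5 = 29; y[2] = 5×2 = 10

[10, 29, 10]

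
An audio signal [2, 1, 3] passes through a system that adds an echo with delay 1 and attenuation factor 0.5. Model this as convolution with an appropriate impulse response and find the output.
Direct-path + delayed-attenuated-path model → impulse response h = [1, 0.5] (1 at lag 0, 0.5 at lag 1). Output y[n] = x[n] + 0.5·x[n - 1] (with x[n] = 0 outside 0..2): y[0] = 2 + 0.5×0 = 2; y[1] = 1 + 0.5×2 = 2.0; y[2] = 3 + 0.5×1 = 3.5; y[3] = 0 + 0.5×3 = 1.5. So y = [2, 2.0, 3.5, 1.5]

[2, 2.0, 3.5, 1.5]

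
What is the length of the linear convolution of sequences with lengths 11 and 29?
Linear/full convolution length: m + n - 1 = 11 + 29 - 1 = 39

39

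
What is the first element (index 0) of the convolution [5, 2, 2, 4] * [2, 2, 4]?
Use y[k] = Σ_i a[i]·b[k-i] at k=0. y[0] = 5×2 = 10

10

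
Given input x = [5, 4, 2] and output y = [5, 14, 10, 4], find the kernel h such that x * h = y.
Output length 4 = len(x) + len(h) - 1 ⇒ len(h) = 2. Solve h forward using h[k] = (y[k] - Σ_{i≥1} x[i]·h[k-i]) / x[0]: h[0] = y[0] / x[0] = 5 / 5 = 1; h[1] = (y[1] - 4×1) / x[0] = (14 - 4×1) / 5 = 2. So h = [1, 2]. Forward-check [5, 4, 2] * [1, 2]: y[0] = 5×1 = 5; y[1] = 5×2 + 4×1 = 14; y[2] = 4×2 + 2×1 = 10; y[3] = 2×2 = 4 → [5, 14, 10, 4] ✓

[1, 2]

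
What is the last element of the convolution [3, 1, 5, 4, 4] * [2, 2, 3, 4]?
Use y[k] = Σ_i a[i]·b[k-i] at k=7. y[7] = 4×4 = 16

16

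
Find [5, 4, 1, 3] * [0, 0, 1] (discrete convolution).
y[0] = 5×0 = 0; y[1] = 5×0 + 4×0 = 0; y[2] = 5×1 + 4×0 + 1×0 = 5; y[3] = 4×1 + 1×0 + 3×0 = 4; y[4] = 1×1 + 3×0 = 1; y[5] = 3×1 = 3

[0, 0, 5, 4, 1, 3]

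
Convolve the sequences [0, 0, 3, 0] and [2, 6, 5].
y[0] = 0×2 = 0; y[1] = 0×6 + 0×2 = 0; y[2] = 0×5 + 0×6 + 3×2 = 6; y[3] = 0×5 + 3×6 + 0×2 = 18; y[4] = 3×5 + 0×6 = 15; y[5] = 0×5 = 0

[0, 0, 6, 18, 15, 0]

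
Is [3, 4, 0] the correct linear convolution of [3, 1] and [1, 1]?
Recompute linear convolution of [3, 1] and [1, 1]: y[0] = 3×1 = 3; y[1] = 3×1 + 1×1 = 4; y[2] = 1×1 = 1 → [3, 4, 1]. Compare to given [3, 4, 0]: they differ at index 2: given 0, correct 1, so answer: No

No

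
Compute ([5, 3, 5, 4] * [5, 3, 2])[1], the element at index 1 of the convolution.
Use y[k] = Σ_i a[i]·b[k-i] at k=1. y[1] = 5×3 + 3×5 = 30

30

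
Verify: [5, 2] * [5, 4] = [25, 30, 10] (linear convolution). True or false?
Recompute linear convolution of [5, 2] and [5, 4]: y[0] = 5×5 = 25; y[1] = 5×4 + 2×5 = 30; y[2] = 2×4 = 8 → [25, 30, 8]. Compare to given [25, 30, 10]: they differ at index 2: given 10, correct 8, so answer: No

No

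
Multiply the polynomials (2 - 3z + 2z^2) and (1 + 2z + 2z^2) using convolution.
Ascending coefficients: a = [2, -3, 2], b = [1, 2, 2]. c[0] = 2×1 = 2; c[1] = 2×2 + -3×1 = 1; c[2] = 2×2 + -3×2 + 2×1 = 0; c[3] = -3×2 + 2×2 = -2; c[4] = 2×2 = 4. Result coefficients: [2, 1, 0, -2, 4] → 2 + z - 2z^3 + 4z^4

2 + z - 2z^3 + 4z^4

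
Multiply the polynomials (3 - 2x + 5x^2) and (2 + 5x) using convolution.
Ascending coefficients: a = [3, -2, 5], b = [2, 5]. c[0] = 3×2 = 6; c[1] = 3×5 + -2×2 = 11; c[2] = -2×5 + 5×2 = 0; c[3] = 5×5 = 25. Result coefficients: [6, 11, 0, 25] → 6 + 11x + 25x^3

6 + 11x + 25x^3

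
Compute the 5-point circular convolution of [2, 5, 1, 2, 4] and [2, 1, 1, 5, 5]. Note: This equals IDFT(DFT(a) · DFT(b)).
Either evaluate y[k] = Σ_j a[j]·b[(k-j) mod 5] directly, or use IDFT(DFT(a) · DFT(b)). y[0] = 2×2 + 5×5 + 1×5 + 2×1 + 4×1 = 40; y[1] = 2×1 + 5×2 + 1×5 + 2×5 + 4×1 = 31; y[2] = 2×1 + 5×1 + 1×2 + 2×5 + 4×5 = 39; y[3] = 2×5 + 5×1 + 1×1 + 2×2 + 4×5 = 40; y[4] = 2×5 + 5×5 + 1×1 + 2×1 + 4×2 = 46. Result: [40, 31, 39, 40, 46]

[40, 31, 39, 40, 46]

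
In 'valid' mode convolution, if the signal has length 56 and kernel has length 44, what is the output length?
'Valid' mode counts only positions where the kernel fully overlaps the signal: m - n + 1 = 56 - 44 + 1 = 13

13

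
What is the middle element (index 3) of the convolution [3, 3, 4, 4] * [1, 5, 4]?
Use y[k] = Σ_i a[i]·b[k-i] at k=3. y[3] = 3×4 + 4×5 + 4×1 = 36

36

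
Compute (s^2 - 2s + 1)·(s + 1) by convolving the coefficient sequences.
Ascending coefficients: a = [1, -2, 1], b = [1, 1]. c[0] = 1×1 = 1; c[1] = 1×1 + -2×1 = -1; c[2] = -2×1 + 1×1 = -1; c[3] = 1×1 = 1. Result coefficients: [1, -1, -1, 1] → s^3 - s^2 - s + 1

s^3 - s^2 - s + 1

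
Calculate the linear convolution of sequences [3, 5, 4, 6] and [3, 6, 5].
y[0] = 3×3 = 9; y[1] = 3×6 + 5×3 = 33; y[2] = 3×5 + 5×6 + 4×3 = 57; y[3] = 5×5 + 4×6 + 6×3 = 67; y[4] = 4×5 + 6×6 = 56; y[5] = 6×5 = 30

[9, 33, 57, 67, 56, 30]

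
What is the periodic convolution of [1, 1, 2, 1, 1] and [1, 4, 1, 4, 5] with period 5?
Use y[k] = Σ_j u[j]·v[(k-j) mod 5]. y[0] = 1×1 + 1×5 + 2×4 + 1×1 + 1×4 = 19; y[1] = 1×4 + 1×1 + 2×5 + 1×4 + 1×1 = 20; y[2] = 1×1 + 1×4 + 2×1 + 1×5 + 1×4 = 16; y[3] = 1×4 + 1×1 + 2×4 + 1×1 + 1×5 = 19; y[4] = 1×5 + 1×4 + 2×1 + 1×4 + 1×1 = 16. Result: [19, 20, 16, 19, 16]

[19, 20, 16, 19, 16]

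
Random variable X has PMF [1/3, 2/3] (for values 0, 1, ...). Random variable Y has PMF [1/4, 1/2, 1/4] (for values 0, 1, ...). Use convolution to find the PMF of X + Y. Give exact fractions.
P(X+Y=k) = Σ_i P(X=i)·P(Y=k-i) — a convolution of [1/3, 2/3] and [1/4, 1/2, 1/4]. P(X+Y=0) = (1/3)×(1/4) = 1/12; P(X+Y=1) = (1/3)×(1/2) + (2/3)×(1/4) = 1/6 + 1/6 = 1/3; P(X+Y=2) = (1/3)×(1/4) + (2/3)×(1/2) = 1/12 + 1/3 = 5/12; P(X+Y=3) = (2/3)×(1/4) = 1/6. PMF: [1/12, 1/3, 5/12, 1/6] (sums to 1 ✓)

[1/12, 1/3, 5/12, 1/6]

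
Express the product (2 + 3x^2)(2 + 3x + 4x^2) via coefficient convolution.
Ascending coefficients: a = [2, 0, 3], b = [2, 3, 4]. c[0] = 2×2 = 4; c[1] = 2×3 + 0×2 = 6; c[2] = 2×4 + 0×3 + 3×2 = 14; c[3] = 0×4 + 3×3 = 9; c[4] = 3×4 = 12. Result coefficients: [4, 6, 14, 9, 12] → 4 + 6x + 14x^2 + 9x^3 + 12x^4

4 + 6x + 14x^2 + 9x^3 + 12x^4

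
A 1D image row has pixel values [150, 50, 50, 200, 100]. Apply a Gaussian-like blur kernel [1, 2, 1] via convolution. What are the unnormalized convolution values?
Convolve image row [150, 50, 50, 200, 100] with kernel [1, 2, 1]: y[0] = 150×1 = 150; y[1] = 150×2 + 50×1 = 350; y[2] = 150×1 + 50×2 + 50×1 = 300; y[3] = 50×1 + 50×2 + 200×1 = 350; y[4] = 50×1 + 200×2 + 100×1 = 550; y[5] = 200×1 + 100×2 = 400; y[6] = 100×1 = 100 → [150, 350, 300, 350, 550, 400, 100]. Normalization factor = sum(kernel) = 4.

[150, 350, 300, 350, 550, 400, 100]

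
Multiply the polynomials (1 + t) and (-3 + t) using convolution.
Ascending coefficients: a = [1, 1], b = [-3, 1]. c[0] = 1×-3 = -3; c[1] = 1×1 + 1×-3 = -2; c[2] = 1×1 = 1. Result coefficients: [-3, -2, 1] → -3 - 2t + t^2

-3 - 2t + t^2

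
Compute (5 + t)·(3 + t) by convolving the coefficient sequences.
Ascending coefficients: a = [5, 1], b = [3, 1]. c[0] = 5×3 = 15; c[1] = 5×1 + 1×3 = 8; c[2] = 1×1 = 1. Result coefficients: [15, 8, 1] → 15 + 8t + t^2

15 + 8t + t^2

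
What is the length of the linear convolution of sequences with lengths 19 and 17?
Linear/full convolution length: m + n - 1 = 19 + 17 - 1 = 35

35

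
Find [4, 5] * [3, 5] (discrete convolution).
y[0] = 4×3 = 12; y[1] = 4×5 + 5×3 = 35; y[2] = 5×5 = 25

[12, 35, 25]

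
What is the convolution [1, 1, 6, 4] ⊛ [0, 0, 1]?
y[0] = 1×0 = 0; y[1] = 1×0 + 1×0 = 0; y[2] = 1×1 + 1×0 + 6×0 = 1; y[3] = 1×1 + 6×0 + 4×0 = 1; y[4] = 6×1 + 4×0 = 6; y[5] = 4×1 = 4

[0, 0, 1, 1, 6, 4]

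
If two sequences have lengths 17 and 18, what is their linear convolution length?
Linear/full convolution length: m + n - 1 = 17 + 18 - 1 = 34

34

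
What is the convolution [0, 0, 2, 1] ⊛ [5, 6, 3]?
y[0] = 0×5 = 0; y[1] = 0×6 + 0×5 = 0; y[2] = 0×3 + 0×6 + 2×5 = 10; y[3] = 0×3 + 2×6 + 1×5 = 17; y[4] = 2×3 + 1×6 = 12; y[5] = 1×3 = 3

[0, 0, 10, 17, 12, 3]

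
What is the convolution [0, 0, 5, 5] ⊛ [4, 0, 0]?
y[0] = 0×4 = 0; y[1] = 0×0 + 0×4 = 0; y[2] = 0×0 + 0×0 + 5×4 = 20; y[3] = 0×0 + 5×0 + 5×4 = 20; y[4] = 5×0 + 5×0 = 0; y[5] = 5×0 = 0

[0, 0, 20, 20, 0, 0]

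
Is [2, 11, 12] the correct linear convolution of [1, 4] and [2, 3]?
Recompute linear convolution of [1, 4] and [2, 3]: y[0] = 1×2 = 2; y[1] = 1×3 + 4×2 = 11; y[2] = 4×3 = 12 → [2, 11, 12]. Given [2, 11, 12] matches, so answer: Yes

Yes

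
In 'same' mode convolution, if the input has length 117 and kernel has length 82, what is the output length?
'Same' mode returns an output with the same length as the input: 117

117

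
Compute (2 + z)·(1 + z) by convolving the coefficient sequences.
Ascending coefficients: a = [2, 1], b = [1, 1]. c[0] = 2×1 = 2; c[1] = 2×1 + 1×1 = 3; c[2] = 1×1 = 1. Result coefficients: [2, 3, 1] → 2 + 3z + z^2

2 + 3z + z^2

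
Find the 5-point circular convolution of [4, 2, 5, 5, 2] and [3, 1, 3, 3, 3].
Use y[k] = Σ_j s[j]·t[(k-j) mod 5]. y[0] = 4×3 + 2×3 + 5×3 + 5×3 + 2×1 = 50; y[1] = 4×1 + 2×3 + 5×3 + 5×3 + 2×3 = 46; y[2] = 4×3 + 2×1 + 5×3 + 5×3 + 2×3 = 50; y[3] = 4×3 + 2×3 + 5×1 + 5×3 + 2×3 = 44; y[4] = 4×3 + 2×3 + 5×3 + 5×1 + 2×3 = 44. Result: [50, 46, 50, 44, 44]

[50, 46, 50, 44, 44]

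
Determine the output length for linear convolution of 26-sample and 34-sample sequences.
Linear/full convolution length: m + n - 1 = 26 + 34 - 1 = 59

59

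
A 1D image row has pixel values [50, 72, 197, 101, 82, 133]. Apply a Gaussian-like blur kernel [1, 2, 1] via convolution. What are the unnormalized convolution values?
Convolve image row [50, 72, 197, 101, 82, 133] with kernel [1, 2, 1]: y[0] = 50×1 = 50; y[1] = 50×2 + 72×1 = 172; y[2] = 50×1 + 72×2 + 197×1 = 391; y[3] = 72×1 + 197×2 + 101×1 = 567; y[4] = 197×1 + 101×2 + 82×1 = 481; y[5] = 101×1 + 82×2 + 133×1 = 398; y[6] = 82×1 + 133×2 = 348; y[7] = 133×1 = 133 → [50, 172, 391, 567, 481, 398, 348, 133]. Normalization factor = sum(kernel) = 4.

[50, 172, 391, 567, 481, 398, 348, 133]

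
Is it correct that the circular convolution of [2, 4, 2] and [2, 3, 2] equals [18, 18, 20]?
Recompute circular convolution of [2, 4, 2] and [2, 3, 2]: y[0] = 2×2 + 4×2 + 2×3 = 18; y[1] = 2×3 + 4×2 + 2×2 = 18; y[2] = 2×2 + 4×3 + 2×2 = 20 → [18, 18, 20]. Given [18, 18, 20] matches, so answer: Yes

Yes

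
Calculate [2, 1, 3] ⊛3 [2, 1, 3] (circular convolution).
Use y[k] = Σ_j a[j]·b[(k-j) mod 3]. y[0] = 2×2 + 1×3 + 3×1 = 10; y[1] = 2×1 + 1×2 + 3×3 = 13; y[2] = 2×3 + 1×1 + 3×2 = 13. Result: [10, 13, 13]

[10, 13, 13]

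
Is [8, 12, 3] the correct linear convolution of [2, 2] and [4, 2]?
Recompute linear convolution of [2, 2] and [4, 2]: y[0] = 2×4 = 8; y[1] = 2×2 + 2×4 = 12; y[2] = 2×2 = 4 → [8, 12, 4]. Compare to given [8, 12, 3]: they differ at index 2: given 3, correct 4, so answer: No

No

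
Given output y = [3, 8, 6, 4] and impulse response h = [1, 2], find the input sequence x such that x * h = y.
Deconvolve y=[3, 8, 6, 4] by h=[1, 2]. Since h[0]=1, solve forward: x[0] = y[0] / 1 = 3; x[1] = (y[1] - 3×2) / 1 = 2; x[2] = (y[2] - 2×2) / 1 = 2. So x = [3, 2, 2]. Check by forward convolution: y[0] = 3×1 = 3; y[1] = 3×2 + 2×1 = 8; y[2] = 2×2 + 2×1 = 6; y[3] = 2×2 = 4

[3, 2, 2]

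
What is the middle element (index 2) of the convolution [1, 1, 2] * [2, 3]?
Use y[k] = Σ_i a[i]·b[k-i] at k=2. y[2] = 1×3 + 2×2 = 7

7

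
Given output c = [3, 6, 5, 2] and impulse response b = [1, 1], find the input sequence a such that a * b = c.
Deconvolve c=[3, 6, 5, 2] by b=[1, 1]. Since b[0]=1, solve forward: a[0] = c[0] / 1 = 3; a[1] = (c[1] - 3×1) / 1 = 3; a[2] = (c[2] - 3×1) / 1 = 2. So a = [3, 3, 2]. Check by forward convolution: c[0] = 3×1 = 3; c[1] = 3×1 + 3×1 = 6; c[2] = 3×1 + 2×1 = 5; c[3] = 2×1 = 2

[3, 3, 2]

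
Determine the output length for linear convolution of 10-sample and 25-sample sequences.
Linear/full convolution length: m + n - 1 = 10 + 25 - 1 = 34

34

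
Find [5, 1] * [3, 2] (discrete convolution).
y[0] = 5×3 = 15; y[1] = 5×2 + 1×3 = 13; y[2] = 1×2 = 2

[15, 13, 2]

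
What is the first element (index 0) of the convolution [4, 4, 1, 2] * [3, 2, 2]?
Use y[k] = Σ_i a[i]·b[k-i] at k=0. y[0] = 4×3 = 12

12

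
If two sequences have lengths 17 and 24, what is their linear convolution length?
Linear/full convolution length: m + n - 1 = 17 + 24 - 1 = 40

40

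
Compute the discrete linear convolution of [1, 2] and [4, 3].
y[0] = 1×4 = 4; y[1] = 1×3 + 2×4 = 11; y[2] = 2×3 = 6

[4, 11, 6]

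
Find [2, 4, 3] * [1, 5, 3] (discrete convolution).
y[0] = 2×1 = 2; y[1] = 2×5 + 4×1 = 14; y[2] = 2×3 + 4×5 + 3×1 = 29; y[3] = 4×3 + 3×5 = 27; y[4] = 3×3 = 9

[2, 14, 29, 27, 9]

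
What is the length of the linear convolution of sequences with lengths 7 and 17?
Linear/full convolution length: m + n - 1 = 7 + 17 - 1 = 23

23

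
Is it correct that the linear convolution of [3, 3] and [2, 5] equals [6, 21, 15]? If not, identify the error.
Recompute linear convolution of [3, 3] and [2, 5]: y[0] = 3×2 = 6; y[1] = 3×5 + 3×2 = 21; y[2] = 3×5 = 15 → [6, 21, 15]. Given [6, 21, 15] matches, so answer: Yes

Yes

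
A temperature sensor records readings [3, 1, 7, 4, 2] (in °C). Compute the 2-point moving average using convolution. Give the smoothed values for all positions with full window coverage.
2-point moving average kernel = [1, 1]. Apply in 'valid' mode (full window coverage): avg[0] = (3 + 1) / 2 = 2.0; avg[1] = (1 + 7) / 2 = 4.0; avg[2] = (7 + 4) / 2 = 5.5; avg[3] = (4 + 2) / 2 = 3.0. Smoothed values: [2.0, 4.0, 5.5, 3.0]

[2.0, 4.0, 5.5, 3.0]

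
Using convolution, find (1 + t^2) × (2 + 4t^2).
Ascending coefficients: a = [1, 0, 1], b = [2, 0, 4]. c[0] = 1×2 = 2; c[1] = 1×0 + 0×2 = 0; c[2] = 1×4 + 0×0 + 1×2 = 6; c[3] = 0×4 + 1×0 = 0; c[4] = 1×4 = 4. Result coefficients: [2, 0, 6, 0, 4] → 2 + 6t^2 + 4t^4

2 + 6t^2 + 4t^4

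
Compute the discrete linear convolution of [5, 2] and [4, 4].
y[0] = 5×4 = 20; y[1] = 5×4 + 2×4 = 28; y[2] = 2×4 = 8

[20, 28, 8]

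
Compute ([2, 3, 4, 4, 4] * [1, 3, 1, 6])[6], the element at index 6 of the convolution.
Use y[k] = Σ_i a[i]·b[k-i] at k=6. y[6] = 4×6 + 4×1 = 28

28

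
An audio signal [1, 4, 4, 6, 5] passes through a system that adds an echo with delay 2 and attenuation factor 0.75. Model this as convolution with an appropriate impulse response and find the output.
Direct-path + delayed-attenuated-path model → impulse response h = [1, 0, 0.75] (1 at lag 0, 0.75 at lag 2). Output y[n] = x[n] + 0.75·x[n - 2] (with x[n] = 0 outside 0..4): y[0] = 1 + 0.75×0 = 1; y[1] = 4 + 0.75×0 = 4; y[2] = 4 + 0.75×1 = 4.75; y[3] = 6 + 0.75×4 = 9.0; y[4] = 5 + 0.75×4 = 8.0; y[5] = 0 + 0.75×6 = 4.5; y[6] = 0 + 0.75×5 = 3.75. So y = [1, 4, 4.75, 9.0, 8.0, 4.5, 3.75]

[1, 4, 4.75, 9.0, 8.0, 4.5, 3.75]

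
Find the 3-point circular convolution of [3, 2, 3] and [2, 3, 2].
Use y[k] = Σ_j f[j]·g[(k-j) mod 3]. y[0] = 3×2 + 2×2 + 3×3 = 19; y[1] = 3×3 + 2×2 + 3×2 = 19; y[2] = 3×2 + 2×3 + 3×2 = 18. Result: [19, 19, 18]

[19, 19, 18]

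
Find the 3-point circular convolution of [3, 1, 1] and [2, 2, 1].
Use y[k] = Σ_j a[j]·b[(k-j) mod 3]. y[0] = 3×2 + 1×1 + 1×2 = 9; y[1] = 3×2 + 1×2 + 1×1 = 9; y[2] = 3×1 + 1×2 + 1×2 = 7. Result: [9, 9, 7]

[9, 9, 7]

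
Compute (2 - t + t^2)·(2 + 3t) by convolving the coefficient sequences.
Ascending coefficients: a = [2, -1, 1], b = [2, 3]. c[0] = 2×2 = 4; c[1] = 2×3 + -1×2 = 4; c[2] = -1×3 + 1×2 = -1; c[3] = 1×3 = 3. Result coefficients: [4, 4, -1, 3] → 4 + 4t - t^2 + 3t^3

4 + 4t - t^2 + 3t^3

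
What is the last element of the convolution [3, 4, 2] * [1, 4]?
Use y[k] = Σ_i a[i]·b[k-i] at k=3. y[3] = 2×4 = 8

8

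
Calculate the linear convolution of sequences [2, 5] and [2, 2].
y[0] = 2×2 = 4; y[1] = 2×2 + 5×2 = 14; y[2] = 5×2 = 10

[4, 14, 10]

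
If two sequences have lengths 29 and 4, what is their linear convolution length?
Linear/full convolution length: m + n - 1 = 29 + 4 - 1 = 32

32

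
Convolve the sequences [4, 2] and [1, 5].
y[0] = 4×1 = 4; y[1] = 4×5 + 2×1 = 22; y[2] = 2×5 = 10

[4, 22, 10]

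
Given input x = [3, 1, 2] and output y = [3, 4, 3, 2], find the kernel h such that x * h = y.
Output length 4 = len(x) + len(h) - 1 ⇒ len(h) = 2. Solve h forward using h[k] = (y[k] - Σ_{i≥1} x[i]·h[k-i]) / x[0]: h[0] = y[0] / x[0] = 3 / 3 = 1; h[1] = (y[1] - 1×1) / x[0] = (4 - 1×1) / 3 = 1. So h = [1, 1]. Forward-check [3, 1, 2] * [1, 1]: y[0] = 3×1 = 3; y[1] = 3×1 + 1×1 = 4; y[2] = 1×1 + 2×1 = 3; y[3] = 2×1 = 2 → [3, 4, 3, 2] ✓

[1, 1]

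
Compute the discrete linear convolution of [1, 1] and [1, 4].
y[0] = 1×1 = 1; y[1] = 1×4 + 1×1 = 5; y[2] = 1×4 = 4

[1, 5, 4]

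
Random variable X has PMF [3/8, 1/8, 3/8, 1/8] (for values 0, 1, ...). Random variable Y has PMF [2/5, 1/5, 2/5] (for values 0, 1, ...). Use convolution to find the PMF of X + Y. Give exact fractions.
P(X+Y=k) = Σ_i P(X=i)·P(Y=k-i) — a convolution of [3/8, 1/8, 3/8, 1/8] and [2/5, 1/5, 2/5]. P(X+Y=0) = (3/8)×(2/5) = 3/20; P(X+Y=1) = (3/8)×(1/5) + (1/8)×(2/5) = 3/40 + 1/20 = 1/8; P(X+Y=2) = (3/8)×(2/5) + (1/8)×(1/5) + (3/8)×(2/5) = 3/20 + 1/40 + 3/20 = 13/40; P(X+Y=3) = (1/8)×(2/5) + (3/8)×(1/5) + (1/8)×(2/5) = 1/20 + 3/40 + 1/20 = 7/40; P(X+Y=4) = (3/8)×(2/5) + (1/8)×(1/5) = 3/20 + 1/40 = 7/40; P(X+Y=5) = (1/8)×(2/5) = 1/20. PMF: [3/20, 1/8, 13/40, 7/40, 7/40, 1/20] (sums to 1 ✓)

[3/20, 1/8, 13/40, 7/40, 7/40, 1/20]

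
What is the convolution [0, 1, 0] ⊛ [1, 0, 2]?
y[0] = 0×1 = 0; y[1] = 0×0 + 1×1 = 1; y[2] = 0×2 + 1×0 + 0×1 = 0; y[3] = 1×2 + 0×0 = 2; y[4] = 0×2 = 0

[0, 1, 0, 2, 0]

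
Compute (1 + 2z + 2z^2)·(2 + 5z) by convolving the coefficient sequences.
Ascending coefficients: a = [1, 2, 2], b = [2, 5]. c[0] = 1×2 = 2; c[1] = 1×5 + 2×2 = 9; c[2] = 2×5 + 2×2 = 14; c[3] = 2×5 = 10. Result coefficients: [2, 9, 14, 10] → 2 + 9z + 14z^2 + 10z^3

2 + 9z + 14z^2 + 10z^3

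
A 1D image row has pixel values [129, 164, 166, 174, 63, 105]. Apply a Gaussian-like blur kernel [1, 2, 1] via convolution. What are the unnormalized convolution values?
Convolve image row [129, 164, 166, 174, 63, 105] with kernel [1, 2, 1]: y[0] = 129×1 = 129; y[1] = 129×2 + 164×1 = 422; y[2] = 129×1 + 164×2 + 166×1 = 623; y[3] = 164×1 + 166×2 + 174×1 = 670; y[4] = 166×1 + 174×2 + 63×1 = 577; y[5] = 174×1 + 63×2 + 105×1 = 405; y[6] = 63×1 + 105×2 = 273; y[7] = 105×1 = 105 → [129, 422, 623, 670, 577, 405, 273, 105]. Normalization factor = sum(kernel) = 4.

[129, 422, 623, 670, 577, 405, 273, 105]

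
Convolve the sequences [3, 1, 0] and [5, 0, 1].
y[0] = 3×5 = 15; y[1] = 3×0 + 1×5 = 5; y[2] = 3×1 + 1×0 + 0×5 = 3; y[3] = 1×1 + 0×0 = 1; y[4] = 0×1 = 0

[15, 5, 3, 1, 0]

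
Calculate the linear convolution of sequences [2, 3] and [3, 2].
y[0] = 2×3 = 6; y[1] = 2×2 + 3×3 = 13; y[2] = 3×2 = 6

[6, 13, 6]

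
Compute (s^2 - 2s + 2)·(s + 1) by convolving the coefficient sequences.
Ascending coefficients: a = [2, -2, 1], b = [1, 1]. c[0] = 2×1 = 2; c[1] = 2×1 + -2×1 = 0; c[2] = -2×1 + 1×1 = -1; c[3] = 1×1 = 1. Result coefficients: [2, 0, -1, 1] → s^3 - s^2 + 2

s^3 - s^2 + 2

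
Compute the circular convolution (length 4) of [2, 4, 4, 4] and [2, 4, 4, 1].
Use y[k] = Σ_j u[j]·v[(k-j) mod 4]. y[0] = 2×2 + 4×1 + 4×4 + 4×4 = 40; y[1] = 2×4 + 4×2 + 4×1 + 4×4 = 36; y[2] = 2×4 + 4×4 + 4×2 + 4×1 = 36; y[3] = 2×1 + 4×4 + 4×4 + 4×2 = 42. Result: [40, 36, 36, 42]

[40, 36, 36, 42]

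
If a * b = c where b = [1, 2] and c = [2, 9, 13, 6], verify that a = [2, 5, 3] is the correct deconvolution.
Forward-compute [2, 5, 3] * [1, 2]: c[0] = 2×1 = 2; c[1] = 2×2 + 5×1 = 9; c[2] = 5×2 + 3×1 = 13; c[3] = 3×2 = 6 → [2, 9, 13, 6]. Matches given c = [2, 9, 13, 6], so verified.

Verified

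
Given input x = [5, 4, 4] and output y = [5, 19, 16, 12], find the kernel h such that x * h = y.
Output length 4 = len(x) + len(h) - 1 ⇒ len(h) = 2. Solve h forward using h[k] = (y[k] - Σ_{i≥1} x[i]·h[k-i]) / x[0]: h[0] = y[0] / x[0] = 5 / 5 = 1; h[1] = (y[1] - 4×1) / x[0] = (19 - 4×1) / 5 = 3. So h = [1, 3]. Forward-check [5, 4, 4] * [1, 3]: y[0] = 5×1 = 5; y[1] = 5×3 + 4×1 = 19; y[2] = 4×3 + 4×1 = 16; y[3] = 4×3 = 12 → [5, 19, 16, 12] ✓

[1, 3]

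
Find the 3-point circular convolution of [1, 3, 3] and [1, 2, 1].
Use y[k] = Σ_j x[j]·h[(k-j) mod 3]. y[0] = 1×1 + 3×1 + 3×2 = 10; y[1] = 1×2 + 3×1 + 3×1 = 8; y[2] = 1×1 + 3×2 + 3×1 = 10. Result: [10, 8, 10]

[10, 8, 10]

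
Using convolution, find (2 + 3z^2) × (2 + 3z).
Ascending coefficients: a = [2, 0, 3], b = [2, 3]. c[0] = 2×2 = 4; c[1] = 2×3 + 0×2 = 6; c[2] = 0×3 + 3×2 = 6; c[3] = 3×3 = 9. Result coefficients: [4, 6, 6, 9] → 4 + 6z + 6z^2 + 9z^3

4 + 6z + 6z^2 + 9z^3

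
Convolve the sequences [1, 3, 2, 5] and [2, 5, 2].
y[0] = 1×2 = 2; y[1] = 1×5 + 3×2 = 11; y[2] = 1×2 + 3×5 + 2×2 = 21; y[3] = 3×2 + 2×5 + 5×2 = 26; y[4] = 2×2 + 5×5 = 29; y[5] = 5×2 = 10

[2, 11, 21, 26, 29, 10]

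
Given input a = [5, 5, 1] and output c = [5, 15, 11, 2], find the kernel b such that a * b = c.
Output length 4 = len(a) + len(b) - 1 ⇒ len(b) = 2. Solve b forward using b[k] = (c[k] - Σ_{i≥1} a[i]·b[k-i]) / a[0]: b[0] = c[0] / a[0] = 5 / 5 = 1; b[1] = (c[1] - 5×1) / a[0] = (15 - 5×1) / 5 = 2. So b = [1, 2]. Forward-check [5, 5, 1] * [1, 2]: c[0] = 5×1 = 5; c[1] = 5×2 + 5×1 = 15; c[2] = 5×2 + 1×1 = 11; c[3] = 1×2 = 2 → [5, 15, 11, 2] ✓

[1, 2]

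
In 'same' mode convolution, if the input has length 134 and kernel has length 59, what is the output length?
'Same' mode returns an output with the same length as the input: 134

134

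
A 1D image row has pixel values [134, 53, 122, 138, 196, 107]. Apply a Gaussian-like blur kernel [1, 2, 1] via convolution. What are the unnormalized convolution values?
Convolve image row [134, 53, 122, 138, 196, 107] with kernel [1, 2, 1]: y[0] = 134×1 = 134; y[1] = 134×2 + 53×1 = 321; y[2] = 134×1 + 53×2 + 122×1 = 362; y[3] = 53×1 + 122×2 + 138×1 = 435; y[4] = 122×1 + 138×2 + 196×1 = 594; y[5] = 138×1 + 196×2 + 107×1 = 637; y[6] = 196×1 + 107×2 = 410; y[7] = 107×1 = 107 → [134, 321, 362, 435, 594, 637, 410, 107]. Normalization factor = sum(kernel) = 4.

[134, 321, 362, 435, 594, 637, 410, 107]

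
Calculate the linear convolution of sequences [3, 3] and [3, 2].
y[0] = 3×3 = 9; y[1] = 3×2 + 3×3 = 15; y[2] = 3×2 = 6

[9, 15, 6]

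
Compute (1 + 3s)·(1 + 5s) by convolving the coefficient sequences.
Ascending coefficients: a = [1, 3], b = [1, 5]. c[0] = 1×1 = 1; c[1] = 1×5 + 3×1 = 8; c[2] = 3×5 = 15. Result coefficients: [1, 8, 15] → 1 + 8s + 15s^2

1 + 8s + 15s^2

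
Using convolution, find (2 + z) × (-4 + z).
Ascending coefficients: a = [2, 1], b = [-4, 1]. c[0] = 2×-4 = -8; c[1] = 2×1 + 1×-4 = -2; c[2] = 1×1 = 1. Result coefficients: [-8, -2, 1] → -8 - 2z + z^2

-8 - 2z + z^2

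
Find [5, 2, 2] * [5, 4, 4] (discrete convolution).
y[0] = 5×5 = 25; y[1] = 5×4 + 2×5 = 30; y[2] = 5×4 + 2×4 + 2×5 = 38; y[3] = 2×4 + 2×4 = 16; y[4] = 2×4 = 8

[25, 30, 38, 16, 8]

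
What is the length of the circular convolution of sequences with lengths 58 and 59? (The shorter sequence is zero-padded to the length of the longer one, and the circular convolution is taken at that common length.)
Circular convolution (zero-padding the shorter input) has length max(m, n) = max(58, 59) = 59

59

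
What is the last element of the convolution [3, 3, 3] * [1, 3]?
Use y[k] = Σ_i a[i]·b[k-i] at k=3. y[3] = 3×3 = 9

9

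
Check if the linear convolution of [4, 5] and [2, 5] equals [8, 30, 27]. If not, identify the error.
Recompute linear convolution of [4, 5] and [2, 5]: y[0] = 4×2 = 8; y[1] = 4×5 + 5×2 = 30; y[2] = 5×5 = 25 → [8, 30, 25]. Compare to given [8, 30, 27]: they differ at index 2: given 27, correct 25, so answer: No

No. Error at index 2: given 27, correct 25.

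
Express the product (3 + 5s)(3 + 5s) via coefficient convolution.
Ascending coefficients: a = [3, 5], b = [3, 5]. c[0] = 3×3 = 9; c[1] = 3×5 + 5×3 = 30; c[2] = 5×5 = 25. Result coefficients: [9, 30, 25] → 9 + 30s + 25s^2

9 + 30s + 25s^2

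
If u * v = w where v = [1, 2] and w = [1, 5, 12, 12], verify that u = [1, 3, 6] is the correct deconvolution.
Forward-compute [1, 3, 6] * [1, 2]: w[0] = 1×1 = 1; w[1] = 1×2 + 3×1 = 5; w[2] = 3×2 + 6×1 = 12; w[3] = 6×2 = 12 → [1, 5, 12, 12]. Matches given w = [1, 5, 12, 12], so verified.

Verified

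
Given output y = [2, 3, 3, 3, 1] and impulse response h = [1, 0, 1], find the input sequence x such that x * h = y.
Deconvolve y=[2, 3, 3, 3, 1] by h=[1, 0, 1]. Since h[0]=1, solve forward: x[0] = y[0] / 1 = 2; x[1] = (y[1] - 2×0) / 1 = 3; x[2] = (y[2] - 3×0 - 2×1) / 1 = 1. So x = [2, 3, 1]. Check by forward convolution: y[0] = 2×1 = 2; y[1] = 2×0 + 3×1 = 3; y[2] = 2×1 + 3×0 + 1×1 = 3; y[3] = 3×1 + 1×0 = 3; y[4] = 1×1 = 1

[2, 3, 1]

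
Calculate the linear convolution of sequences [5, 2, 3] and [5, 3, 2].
y[0] = 5×5 = 25; y[1] = 5×3 + 2×5 = 25; y[2] = 5×2 + 2×3 + 3×5 = 31; y[3] = 2×2 + 3×3 = 13; y[4] = 3×2 = 6

[25, 25, 31, 13, 6]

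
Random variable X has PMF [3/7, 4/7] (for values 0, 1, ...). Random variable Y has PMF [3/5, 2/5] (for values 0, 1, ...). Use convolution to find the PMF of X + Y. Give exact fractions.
P(X+Y=k) = Σ_i P(X=i)·P(Y=k-i) — a convolution of [3/7, 4/7] and [3/5, 2/5]. P(X+Y=0) = (3/7)×(3/5) = 9/35; P(X+Y=1) = (3/7)×(2/5) + (4/7)×(3/5) = 6/35 + 12/35 = 18/35; P(X+Y=2) = (4/7)×(2/5) = 8/35. PMF: [9/35, 18/35, 8/35] (sums to 1 ✓)

[9/35, 18/35, 8/35]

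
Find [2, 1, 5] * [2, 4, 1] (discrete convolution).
y[0] = 2×2 = 4; y[1] = 2×4 + 1×2 = 10; y[2] = 2×1 + 1×4 + 5×2 = 16; y[3] = 1×1 + 5×4 = 21; y[4] = 5×1 = 5

[4, 10, 16, 21, 5]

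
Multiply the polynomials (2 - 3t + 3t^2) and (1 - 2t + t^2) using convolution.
Ascending coefficients: a = [2, -3, 3], b = [1, -2, 1]. c[0] = 2×1 = 2; c[1] = 2×-2 + -3×1 = -7; c[2] = 2×1 + -3×-2 + 3×1 = 11; c[3] = -3×1 + 3×-2 = -9; c[4] = 3×1 = 3. Result coefficients: [2, -7, 11, -9, 3] → 2 - 7t + 11t^2 - 9t^3 + 3t^4

2 - 7t + 11t^2 - 9t^3 + 3t^4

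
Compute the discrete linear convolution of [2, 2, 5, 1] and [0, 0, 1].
y[0] = 2×0 = 0; y[1] = 2×0 + 2×0 = 0; y[2] = 2×1 + 2×0 + 5×0 = 2; y[3] = 2×1 + 5×0 + 1×0 = 2; y[4] = 5×1 + 1×0 = 5; y[5] = 1×1 = 1

[0, 0, 2, 2, 5, 1]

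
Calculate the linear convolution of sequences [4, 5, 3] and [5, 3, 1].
y[0] = 4×5 = 20; y[1] = 4×3 + 5×5 = 37; y[2] = 4×1 + 5×3 + 3×5 = 34; y[3] = 5×1 + 3×3 = 14; y[4] = 3×1 = 3

[20, 37, 34, 14, 3]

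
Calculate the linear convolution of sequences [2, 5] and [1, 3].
y[0] = 2×1 = 2; y[1] = 2×3 + 5×1 = 11; y[2] = 5×3 = 15

[2, 11, 15]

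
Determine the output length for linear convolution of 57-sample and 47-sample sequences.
Linear/full convolution length: m + n - 1 = 57 + 47 - 1 = 103

103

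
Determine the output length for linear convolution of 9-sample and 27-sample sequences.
Linear/full convolution length: m + n - 1 = 9 + 27 - 1 = 35

35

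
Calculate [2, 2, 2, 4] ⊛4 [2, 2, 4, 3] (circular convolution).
Use y[k] = Σ_j s[j]·t[(k-j) mod 4]. y[0] = 2×2 + 2×3 + 2×4 + 4×2 = 26; y[1] = 2×2 + 2×2 + 2×3 + 4×4 = 30; y[2] = 2×4 + 2×2 + 2×2 + 4×3 = 28; y[3] = 2×3 + 2×4 + 2×2 + 4×2 = 26. Result: [26, 30, 28, 26]

[26, 30, 28, 26]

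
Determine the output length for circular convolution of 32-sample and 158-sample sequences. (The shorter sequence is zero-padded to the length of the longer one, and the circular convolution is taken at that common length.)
Circular convolution (zero-padding the shorter input) has length max(m, n) = max(32, 158) = 158

158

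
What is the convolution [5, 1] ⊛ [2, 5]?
y[0] = 5×2 = 10; y[1] = 5×5 + 1×2 = 27; y[2] = 1×5 = 5

[10, 27, 5]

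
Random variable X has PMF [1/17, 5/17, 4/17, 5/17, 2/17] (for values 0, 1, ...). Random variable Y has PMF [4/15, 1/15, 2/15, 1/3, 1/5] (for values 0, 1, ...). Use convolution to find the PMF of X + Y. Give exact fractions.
P(X+Y=k) = Σ_i P(X=i)·P(Y=k-i) — a convolution of [1/17, 5/17, 4/17, 5/17, 2/17] and [4/15, 1/15, 2/15, 1/3, 1/5]. P(X+Y=0) = (1/17)×(4/15) = 4/255; P(X+Y=1) = (1/17)×(1/15) + (5/17)×(4/15) = 1/255 + 4/51 = 7/85; P(X+Y=2) = (1/17)×(2/15) + (5/17)×(1/15) + (4/17)×(4/15) = 2/255 + 1/51 + 16/255 = 23/255; P(X+Y=3) = (1/17)×(1/3) + (5/17)×(2/15) + (4/17)×(1/15) + (5/17)×(4/15) = 1/51 + 2/51 + 4/255 + 4/51 = 13/85; P(X+Y=4) = (1/17)×(1/5) + (5/17)×(1/3) + (4/17)×(2/15) + (5/17)×(1/15) + (2/17)×(4/15) = 1/85 + 5/51 + 8/255 + 1/51 + 8/255 = 49/255; P(X+Y=5) = (5/17)×(1/5) + (4/17)×(1/3) + (5/17)×(2/15) + (2/17)×(1/15) = 1/17 + 4/51 + 2/51 + 2/255 = 47/255; P(X+Y=6) = (4/17)×(1/5) + (5/17)×(1/3) + (2/17)×(2/15) = 4/85 + 5/51 + 4/255 = 41/255; P(X+Y=7) = (5/17)×(1/5) + (2/17)×(1/3) = 1/17 + 2/51 = 5/51; P(X+Y=8) = (2/17)×(1/5) = 2/85. PMF: [4/255, 7/85, 23/255, 13/85, 49/255, 47/255, 41/255, 5/51, 2/85] (sums to 1 ✓)

[4/255, 7/85, 23/255, 13/85, 49/255, 47/255, 41/255, 5/51, 2/85]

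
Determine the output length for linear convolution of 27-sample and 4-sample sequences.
Linear/full convolution length: m + n - 1 = 27 + 4 - 1 = 30

30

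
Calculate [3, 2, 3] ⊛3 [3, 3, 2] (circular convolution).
Use y[k] = Σ_j f[j]·g[(k-j) mod 3]. y[0] = 3×3 + 2×2 + 3×3 = 22; y[1] = 3×3 + 2×3 + 3×2 = 21; y[2] = 3×2 + 2×3 + 3×3 = 21. Result: [22, 21, 21]

[22, 21, 21]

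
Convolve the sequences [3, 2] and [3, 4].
y[0] = 3×3 = 9; y[1] = 3×4 + 2×3 = 18; y[2] = 2×4 = 8

[9, 18, 8]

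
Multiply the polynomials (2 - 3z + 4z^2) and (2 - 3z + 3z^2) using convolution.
Ascending coefficients: a = [2, -3, 4], b = [2, -3, 3]. c[0] = 2×2 = 4; c[1] = 2×-3 + -3×2 = -12; c[2] = 2×3 + -3×-3 + 4×2 = 23; c[3] = -3×3 + 4×-3 = -21; c[4] = 4×3 = 12. Result coefficients: [4, -12, 23, -21, 12] → 4 - 12z + 23z^2 - 21z^3 + 12z^4

4 - 12z + 23z^2 - 21z^3 + 12z^4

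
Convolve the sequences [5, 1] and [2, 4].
y[0] = 5×2 = 10; y[1] = 5×4 + 1×2 = 22; y[2] = 1×4 = 4

[10, 22, 4]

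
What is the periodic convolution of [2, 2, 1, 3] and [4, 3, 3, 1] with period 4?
Use y[k] = Σ_j x[j]·h[(k-j) mod 4]. y[0] = 2×4 + 2×1 + 1×3 + 3×3 = 22; y[1] = 2×3 + 2×4 + 1×1 + 3×3 = 24; y[2] = 2×3 + 2×3 + 1×4 + 3×1 = 19; y[3] = 2×1 + 2×3 + 1×3 + 3×4 = 23. Result: [22, 24, 19, 23]

[22, 24, 19, 23]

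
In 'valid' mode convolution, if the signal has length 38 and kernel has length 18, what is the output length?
'Valid' mode counts only positions where the kernel fully overlaps the signal: m - n + 1 = 38 - 18 + 1 = 21

21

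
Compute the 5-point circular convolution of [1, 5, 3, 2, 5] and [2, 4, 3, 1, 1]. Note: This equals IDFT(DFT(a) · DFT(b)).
Either evaluate y[k] = Σ_j a[j]·b[(k-j) mod 5] directly, or use IDFT(DFT(a) · DFT(b)). y[0] = 1×2 + 5×1 + 3×1 + 2×3 + 5×4 = 36; y[1] = 1×4 + 5×2 + 3×1 + 2×1 + 5×3 = 34; y[2] = 1×3 + 5×4 + 3×2 + 2×1 + 5×1 = 36; y[3] = 1×1 + 5×3 + 3×4 + 2×2 + 5×1 = 37; y[4] = 1×1 + 5×1 + 3×3 + 2×4 + 5×2 = 33. Result: [36, 34, 36, 37, 33]

[36, 34, 36, 37, 33]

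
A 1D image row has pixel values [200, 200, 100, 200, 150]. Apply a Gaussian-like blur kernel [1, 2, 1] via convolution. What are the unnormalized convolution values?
Convolve image row [200, 200, 100, 200, 150] with kernel [1, 2, 1]: y[0] = 200×1 = 200; y[1] = 200×2 + 200×1 = 600; y[2] = 200×1 + 200×2 + 100×1 = 700; y[3] = 200×1 + 100×2 + 200×1 = 600; y[4] = 100×1 + 200×2 + 150×1 = 650; y[5] = 200×1 + 150×2 = 500; y[6] = 150×1 = 150 → [200, 600, 700, 600, 650, 500, 150]. Normalization factor = sum(kernel) = 4.

[200, 600, 700, 600, 650, 500, 150]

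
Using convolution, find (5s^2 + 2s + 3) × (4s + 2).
Ascending coefficients: a = [3, 2, 5], b = [2, 4]. c[0] = 3×2 = 6; c[1] = 3×4 + 2×2 = 16; c[2] = 2×4 + 5×2 = 18; c[3] = 5×4 = 20. Result coefficients: [6, 16, 18, 20] → 20s^3 + 18s^2 + 16s + 6

20s^3 + 18s^2 + 16s + 6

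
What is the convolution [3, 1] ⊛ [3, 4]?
y[0] = 3×3 = 9; y[1] = 3×4 + 1×3 = 15; y[2] = 1×4 = 4

[9, 15, 4]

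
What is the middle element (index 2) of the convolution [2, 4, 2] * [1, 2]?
Use y[k] = Σ_i a[i]·b[k-i] at k=2. y[2] = 4×2 + 2×1 = 10

10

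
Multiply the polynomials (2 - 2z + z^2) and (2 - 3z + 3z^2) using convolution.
Ascending coefficients: a = [2, -2, 1], b = [2, -3, 3]. c[0] = 2×2 = 4; c[1] = 2×-3 + -2×2 = -10; c[2] = 2×3 + -2×-3 + 1×2 = 14; c[3] = -2×3 + 1×-3 = -9; c[4] = 1×3 = 3. Result coefficients: [4, -10, 14, -9, 3] → 4 - 10z + 14z^2 - 9z^3 + 3z^4

4 - 10z + 14z^2 - 9z^3 + 3z^4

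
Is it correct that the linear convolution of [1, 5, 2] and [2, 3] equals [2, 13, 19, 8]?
Recompute linear convolution of [1, 5, 2] and [2, 3]: y[0] = 1×2 = 2; y[1] = 1×3 + 5×2 = 13; y[2] = 5×3 + 2×2 = 19; y[3] = 2×3 = 6 → [2, 13, 19, 6]. Compare to given [2, 13, 19, 8]: they differ at index 3: given 8, correct 6, so answer: No

No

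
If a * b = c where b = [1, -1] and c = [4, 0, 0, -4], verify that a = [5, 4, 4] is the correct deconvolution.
Forward-compute [5, 4, 4] * [1, -1]: c[0] = 5×1 = 5; c[1] = 5×-1 + 4×1 = -1; c[2] = 4×-1 + 4×1 = 0; c[3] = 4×-1 = -4 → [5, -1, 0, -4]. Does not match given c = [4, 0, 0, -4].

Not verified. [5, 4, 4] * [1, -1] = [5, -1, 0, -4], which differs from [4, 0, 0, -4] at index 0.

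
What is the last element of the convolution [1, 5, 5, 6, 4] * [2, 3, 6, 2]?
Use y[k] = Σ_i a[i]·b[k-i] at k=7. y[7] = 4×2 = 8

8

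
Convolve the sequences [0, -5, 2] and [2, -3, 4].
y[0] = 0×2 = 0; y[1] = 0×-3 + -5×2 = -10; y[2] = 0×4 + -5×-3 + 2×2 = 19; y[3] = -5×4 + 2×-3 = -26; y[4] = 2×4 = 8

[0, -10, 19, -26, 8]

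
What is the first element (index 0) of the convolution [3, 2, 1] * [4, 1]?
Use y[k] = Σ_i a[i]·b[k-i] at k=0. y[0] = 3×4 = 12

12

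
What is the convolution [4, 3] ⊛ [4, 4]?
y[0] = 4×4 = 16; y[1] = 4×4 + 3×4 = 28; y[2] = 3×4 = 12

[16, 28, 12]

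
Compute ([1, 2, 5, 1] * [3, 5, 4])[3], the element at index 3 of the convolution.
Use y[k] = Σ_i a[i]·b[k-i] at k=3. y[3] = 2×4 + 5×5 + 1×3 = 36

36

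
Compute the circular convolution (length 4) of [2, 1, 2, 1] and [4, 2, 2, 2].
Use y[k] = Σ_j f[j]·g[(k-j) mod 4]. y[0] = 2×4 + 1×2 + 2×2 + 1×2 = 16; y[1] = 2×2 + 1×4 + 2×2 + 1×2 = 14; y[2] = 2×2 + 1×2 + 2×4 + 1×2 = 16; y[3] = 2×2 + 1×2 + 2×2 + 1×4 = 14. Result: [16, 14, 16, 14]

[16, 14, 16, 14]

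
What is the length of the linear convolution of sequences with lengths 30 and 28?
Linear/full convolution length: m + n - 1 = 30 + 28 - 1 = 57

57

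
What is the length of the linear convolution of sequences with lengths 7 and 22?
Linear/full convolution length: m + n - 1 = 7 + 22 - 1 = 28

28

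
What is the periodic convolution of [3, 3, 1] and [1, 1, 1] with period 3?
Use y[k] = Σ_j s[j]·t[(k-j) mod 3]. y[0] = 3×1 + 3×1 + 1×1 = 7; y[1] = 3×1 + 3×1 + 1×1 = 7; y[2] = 3×1 + 3×1 + 1×1 = 7. Result: [7, 7, 7]

[7, 7, 7]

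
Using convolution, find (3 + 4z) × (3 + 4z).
Ascending coefficients: a = [3, 4], b = [3, 4]. c[0] = 3×3 = 9; c[1] = 3×4 + 4×3 = 24; c[2] = 4×4 = 16. Result coefficients: [9, 24, 16] → 9 + 24z + 16z^2

9 + 24z + 16z^2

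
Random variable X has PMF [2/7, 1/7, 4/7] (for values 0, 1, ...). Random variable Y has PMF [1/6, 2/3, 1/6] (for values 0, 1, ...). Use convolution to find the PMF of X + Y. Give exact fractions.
P(X+Y=k) = Σ_i P(X=i)·P(Y=k-i) — a convolution of [2/7, 1/7, 4/7] and [1/6, 2/3, 1/6]. P(X+Y=0) = (2/7)×(1/6) = 1/21; P(X+Y=1) = (2/7)×(2/3) + (1/7)×(1/6) = 4/21 + 1/42 = 3/14; P(X+Y=2) = (2/7)×(1/6) + (1/7)×(2/3) + (4/7)×(1/6) = 1/21 + 2/21 + 2/21 = 5/21; P(X+Y=3) = (1/7)×(1/6) + (4/7)×(2/3) = 1/42 + 8/21 = 17/42; P(X+Y=4) = (4/7)×(1/6) = 2/21. PMF: [1/21, 3/14, 5/21, 17/42, 2/21] (sums to 1 ✓)

[1/21, 3/14, 5/21, 17/42, 2/21]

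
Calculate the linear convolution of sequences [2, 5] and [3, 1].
y[0] = 2×3 = 6; y[1] = 2×1 + 5×3 = 17; y[2] = 5×1 = 5

[6, 17, 5]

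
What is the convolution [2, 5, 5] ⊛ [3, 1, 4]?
y[0] = 2×3 = 6; y[1] = 2×1 + 5×3 = 17; y[2] = 2×4 + 5×1 + 5×3 = 28; y[3] = 5×4 + 5×1 = 25; y[4] = 5×4 = 20

[6, 17, 28, 25, 20]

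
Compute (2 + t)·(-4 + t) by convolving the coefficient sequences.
Ascending coefficients: a = [2, 1], b = [-4, 1]. c[0] = 2×-4 = -8; c[1] = 2×1 + 1×-4 = -2; c[2] = 1×1 = 1. Result coefficients: [-8, -2, 1] → -8 - 2t + t^2

-8 - 2t + t^2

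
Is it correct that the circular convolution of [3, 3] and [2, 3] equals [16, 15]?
Recompute circular convolution of [3, 3] and [2, 3]: y[0] = 3×2 + 3×3 = 15; y[1] = 3×3 + 3×2 = 15 → [15, 15]. Compare to given [16, 15]: they differ at index 0: given 16, correct 15, so answer: No

No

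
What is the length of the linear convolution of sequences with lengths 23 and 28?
Linear/full convolution length: m + n - 1 = 23 + 28 - 1 = 50

50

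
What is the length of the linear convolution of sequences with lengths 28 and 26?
Linear/full convolution length: m + n - 1 = 28 + 26 - 1 = 53

53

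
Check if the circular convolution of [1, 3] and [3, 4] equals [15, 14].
Recompute circular convolution of [1, 3] and [3, 4]: y[0] = 1×3 + 3×4 = 15; y[1] = 1×4 + 3×3 = 13 → [15, 13]. Compare to given [15, 14]: they differ at index 1: given 14, correct 13, so answer: No

No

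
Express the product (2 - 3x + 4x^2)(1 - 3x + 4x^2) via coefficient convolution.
Ascending coefficients: a = [2, -3, 4], b = [1, -3, 4]. c[0] = 2×1 = 2; c[1] = 2×-3 + -3×1 = -9; c[2] = 2×4 + -3×-3 + 4×1 = 21; c[3] = -3×4 + 4×-3 = -24; c[4] = 4×4 = 16. Result coefficients: [2, -9, 21, -24, 16] → 2 - 9x + 21x^2 - 24x^3 + 16x^4

2 - 9x + 21x^2 - 24x^3 + 16x^4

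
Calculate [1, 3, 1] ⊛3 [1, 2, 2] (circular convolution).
Use y[k] = Σ_j x[j]·h[(k-j) mod 3]. y[0] = 1×1 + 3×2 + 1×2 = 9; y[1] = 1×2 + 3×1 + 1×2 = 7; y[2] = 1×2 + 3×2 + 1×1 = 9. Result: [9, 7, 9]

[9, 7, 9]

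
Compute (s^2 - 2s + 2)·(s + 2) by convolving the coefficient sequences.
Ascending coefficients: a = [2, -2, 1], b = [2, 1]. c[0] = 2×2 = 4; c[1] = 2×1 + -2×2 = -2; c[2] = -2×1 + 1×2 = 0; c[3] = 1×1 = 1. Result coefficients: [4, -2, 0, 1] → s^3 - 2s + 4

s^3 - 2s + 4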